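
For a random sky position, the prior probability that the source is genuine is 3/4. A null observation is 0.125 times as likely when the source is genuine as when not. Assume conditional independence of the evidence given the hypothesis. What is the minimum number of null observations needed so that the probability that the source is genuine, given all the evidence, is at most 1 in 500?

Prior odds = 0.75/0.25 = 3.
Likelihood ratio per null observation = 0.125.
Target odds: 0.002 ÷ 0.998 = 1/499.
Require 0.125ⁿ ≤ 1/499 ÷ 3 = 1/1497.
0.125³ = 0.001953125 is still above 1/1497 but 0.125⁴ = 1/4096 is at or below it, so n = 4.

4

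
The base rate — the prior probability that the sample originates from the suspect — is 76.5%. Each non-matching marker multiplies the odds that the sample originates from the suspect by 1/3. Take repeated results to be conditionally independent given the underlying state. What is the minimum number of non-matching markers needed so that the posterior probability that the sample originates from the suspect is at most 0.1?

Prior odds = 0.765/0.235 = 153/47.
Likelihood ratio per non-matching marker = 1/3.
Target odds: 0.1 ÷ 0.9 = 1/9.
Need (153/47) × (1/3)ⁿ ≤ 1/9, i.e. (1/3)ⁿ ≤ 47/1377.
(1/3)³ = 1/27 is still above 47/1377 but (1/3)⁴ = 1/81 is at or below it, so n = 4.

4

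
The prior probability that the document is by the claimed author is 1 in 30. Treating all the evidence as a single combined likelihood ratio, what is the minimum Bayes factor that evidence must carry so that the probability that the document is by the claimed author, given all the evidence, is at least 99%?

Prior odds = (1/30)/(29/30) = 1/29.
Target odds = 0.99/0.01 = 99.
Required Bayes factor = 99 ÷ (1/29) = 2871.

2871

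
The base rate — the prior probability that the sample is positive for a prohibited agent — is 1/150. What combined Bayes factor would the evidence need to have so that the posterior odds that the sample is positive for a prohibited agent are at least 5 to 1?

745

Prior odds = (1/150)/(149/150) = 1/149.
Target odds = 5.
Required Bayes factor = 5 ÷ (1/149) = 745.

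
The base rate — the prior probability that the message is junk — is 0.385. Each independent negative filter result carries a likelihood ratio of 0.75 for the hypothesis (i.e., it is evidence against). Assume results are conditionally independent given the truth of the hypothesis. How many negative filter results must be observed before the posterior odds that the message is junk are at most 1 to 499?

Prior odds = 0.385/0.615 = 77/123.
Likelihood ratio per negative filter result = 0.75.
Target odds = 1/499.
Need (77/123) × 0.75ⁿ ≤ 1/499, i.e. 0.75ⁿ ≤ 123/38423.
0.75¹⁹ ≈0.00422828 is still above 123/38423 but 0.75²⁰ ≈0.00317121 is at or below it, so n = 20.

20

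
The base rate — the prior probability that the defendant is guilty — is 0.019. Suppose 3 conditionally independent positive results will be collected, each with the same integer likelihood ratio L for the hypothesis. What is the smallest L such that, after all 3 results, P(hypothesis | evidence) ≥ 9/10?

8

Prior odds = 0.019/0.981 = 19/981.
Target odds = 0.9/0.1 = 9.
Need L³ ≥ 9 ÷ (19/981) = 8829/19.
7³ = 343 < 8829/19 ≤ 512 = 8³, so L = 8.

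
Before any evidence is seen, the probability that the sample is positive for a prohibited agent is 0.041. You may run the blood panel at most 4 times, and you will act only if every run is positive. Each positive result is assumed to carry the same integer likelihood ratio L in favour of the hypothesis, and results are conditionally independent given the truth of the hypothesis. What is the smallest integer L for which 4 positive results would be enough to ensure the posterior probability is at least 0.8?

4

Prior odds = 0.041/0.959 = 41/959.
Target odds = 0.8/0.2 = 4.
Need L⁴ ≥ 4 ÷ (41/959) = 3836/41.
3⁴ = 81 < 3836/41 ≤ 256 = 4⁴, so L = 4.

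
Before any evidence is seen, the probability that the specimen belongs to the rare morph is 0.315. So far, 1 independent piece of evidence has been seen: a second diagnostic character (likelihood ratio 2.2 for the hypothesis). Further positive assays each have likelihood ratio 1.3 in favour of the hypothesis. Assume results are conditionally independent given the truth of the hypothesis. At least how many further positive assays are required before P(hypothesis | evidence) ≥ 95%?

12

Prior odds = 0.315/0.685 = 63/137.
Bayes factor of the evidence already in hand = 2.2.
Odds after that evidence = (63/137) × 2.2 = 693/685.
Target odds = 0.95/0.05 = 19.
Need 1.3ⁿ ≥ 19 ÷ (693/685) = 13015/693.
1.3¹¹ ≈17.9216 falls short of 13015/693 but 1.3¹² ≈23.2981 reaches it, so n = 12.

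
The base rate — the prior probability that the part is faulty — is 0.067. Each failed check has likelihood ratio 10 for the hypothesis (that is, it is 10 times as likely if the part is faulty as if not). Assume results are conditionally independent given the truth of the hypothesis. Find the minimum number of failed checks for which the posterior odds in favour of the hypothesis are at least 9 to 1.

3

Prior odds: 0.067 ÷ 0.933 = 67/933.
Likelihood ratio per failed check = 10.
Target odds = 9.
Require 10ⁿ ≥ 9 ÷ (67/933) = 8397/67.
10² = 100 falls short of 8397/67 but 10³ = 1000 reaches it, so n = 3.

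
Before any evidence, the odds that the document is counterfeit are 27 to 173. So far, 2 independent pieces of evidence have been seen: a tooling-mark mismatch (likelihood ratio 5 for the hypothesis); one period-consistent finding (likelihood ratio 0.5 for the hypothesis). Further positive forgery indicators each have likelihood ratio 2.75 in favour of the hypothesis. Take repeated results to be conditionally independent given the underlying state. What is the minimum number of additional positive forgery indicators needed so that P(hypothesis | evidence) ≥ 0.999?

Prior odds = 27/173.
Combined Bayes factor of the evidence already in hand = 5 × 0.5 = 2.5.
Odds after that evidence = (27/173) × 2.5 = 135/346.
Target odds = 0.999/0.001 = 999.
Need 2.75ⁿ ≥ 999 ÷ (135/346) = 2560.4.
2.75⁷ = 19487171/16384 falls short of 2560.4 but 2.75⁸ = 214358881/65536 reaches it, so n = 8.

8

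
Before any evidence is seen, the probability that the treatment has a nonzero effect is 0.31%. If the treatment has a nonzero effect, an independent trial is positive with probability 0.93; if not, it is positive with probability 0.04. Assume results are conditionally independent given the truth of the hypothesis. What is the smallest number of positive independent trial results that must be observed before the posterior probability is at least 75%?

3

Prior odds = 0.0031/0.9969 = 31/9969.
Likelihood ratio of a positive = 0.93/0.04 = 23.25.
Target posterior odds = 0.75/0.25 = 3.
Need (31/9969) × 23.25ⁿ ≥ 3, i.e. 23.25ⁿ ≥ 29907/31.
23.25² = 540.5625 falls short of 29907/31 but 23.25³ = 804357/64 reaches it, so n = 3.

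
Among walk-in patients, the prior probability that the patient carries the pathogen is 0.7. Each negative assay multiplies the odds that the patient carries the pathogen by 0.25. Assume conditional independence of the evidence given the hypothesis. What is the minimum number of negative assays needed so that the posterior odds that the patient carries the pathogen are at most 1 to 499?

6

Prior odds: 0.7 ÷ 0.3 = 7/3.
Likelihood ratio per negative assay = 0.25.
Target odds = 1/499.
Need (7/3) × 0.25ⁿ ≤ 1/499, i.e. 0.25ⁿ ≤ 3/3493.
0.25⁵ = 1/1024 is still above 3/3493 but 0.25⁶ = 1/4096 is at or below it, so n = 6.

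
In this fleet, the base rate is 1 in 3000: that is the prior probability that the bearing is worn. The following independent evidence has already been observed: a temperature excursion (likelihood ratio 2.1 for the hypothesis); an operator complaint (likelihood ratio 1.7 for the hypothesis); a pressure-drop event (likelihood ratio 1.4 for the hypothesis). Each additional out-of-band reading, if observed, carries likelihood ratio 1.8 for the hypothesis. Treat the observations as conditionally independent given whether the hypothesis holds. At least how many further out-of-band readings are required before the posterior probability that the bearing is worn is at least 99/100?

19

Prior odds = (1/3000)/(2999/3000) = 1/2999.
Combined Bayes factor of the evidence already in hand = 2.1 × 1.7 × 1.4 = 4.998.
Odds after that evidence = (1/2999) × 4.998 = 2499/1499500.
Target odds = 0.99/0.01 = 99.
Need 1.8ⁿ ≥ 99 ÷ (2499/1499500) = 49483500/833.
1.8¹⁸ ≈39346.4 falls short of 49483500/833 but 1.8¹⁹ ≈70823.5 reaches it, so n = 19.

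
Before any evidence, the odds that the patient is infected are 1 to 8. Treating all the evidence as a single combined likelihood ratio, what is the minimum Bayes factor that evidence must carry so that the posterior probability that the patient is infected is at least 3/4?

Prior odds = 0.125.
Target odds = 0.75/0.25 = 3.
Required Bayes factor = 3 ÷ 0.125 = 24.

24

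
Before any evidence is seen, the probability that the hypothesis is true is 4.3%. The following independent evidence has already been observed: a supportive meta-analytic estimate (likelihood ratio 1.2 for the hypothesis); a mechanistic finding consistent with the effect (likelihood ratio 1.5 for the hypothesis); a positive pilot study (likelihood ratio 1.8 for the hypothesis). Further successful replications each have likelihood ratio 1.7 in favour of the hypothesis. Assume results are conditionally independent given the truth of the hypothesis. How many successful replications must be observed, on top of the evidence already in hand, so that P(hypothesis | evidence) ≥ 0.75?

6

Prior odds = 0.043/0.957 = 43/957.
Combined Bayes factor of the evidence already in hand = 1.2 × 1.5 × 1.8 = 3.24.
Odds after that evidence = (43/957) × 3.24 = 1161/7975.
Target odds = 0.75/0.25 = 3.
Need 1.7ⁿ ≥ 3 ÷ (1161/7975) = 7975/387.
1.7⁵ = 1419857/100000 falls short of 7975/387 but 1.7⁶ = 24137569/1000000 reaches it, so n = 6.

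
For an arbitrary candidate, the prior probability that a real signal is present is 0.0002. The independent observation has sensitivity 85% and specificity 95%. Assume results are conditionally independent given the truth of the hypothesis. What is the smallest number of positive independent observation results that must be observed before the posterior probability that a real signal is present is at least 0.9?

Prior odds = 0.0002/0.9998 = 1/4999.
False-positive rate = 1 − 0.95 = 0.05; likelihood ratio of a positive = 0.85/0.05 = 17.
Target posterior odds = 0.9/0.1 = 9.
Require 17ⁿ ≥ 9 ÷ (1/4999) = 44991.
17³ = 4913 falls short of 44991 but 17⁴ = 83521 reaches it, so n = 4.

4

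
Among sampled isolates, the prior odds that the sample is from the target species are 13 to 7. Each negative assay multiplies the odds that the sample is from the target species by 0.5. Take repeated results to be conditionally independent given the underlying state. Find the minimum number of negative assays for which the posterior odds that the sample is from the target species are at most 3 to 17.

Prior odds = 13/7.
Likelihood ratio per negative assay = 0.5.
Target odds = 3/17.
Need (13/7) × 0.5ⁿ ≤ 3/17, i.e. 0.5ⁿ ≤ 21/221.
0.5³ = 0.125 is still above 21/221 but 0.5⁴ = 0.0625 is at or below it, so n = 4.

4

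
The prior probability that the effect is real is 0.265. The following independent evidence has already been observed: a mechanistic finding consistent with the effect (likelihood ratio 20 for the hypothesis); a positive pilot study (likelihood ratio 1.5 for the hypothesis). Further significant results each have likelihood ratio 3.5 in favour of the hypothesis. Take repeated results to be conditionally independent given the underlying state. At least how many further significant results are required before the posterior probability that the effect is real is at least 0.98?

2

Prior odds = 0.265/0.735 = 53/147.
Combined Bayes factor of the evidence already in hand = 20 × 1.5 = 30.
Odds after that evidence = (53/147) × 30 = 530/49.
Target odds = 0.98/0.02 = 49.
Need 3.5ⁿ ≥ 49 ÷ (530/49) = 2401/530.
3.5¹ = 3.5 falls short of 2401/530 but 3.5² = 12.25 reaches it, so n = 2.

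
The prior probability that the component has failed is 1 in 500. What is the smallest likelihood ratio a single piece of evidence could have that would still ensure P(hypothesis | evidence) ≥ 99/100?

Prior odds = 0.002/0.998 = 1/499.
Target odds = 0.99/0.01 = 99.
Required Bayes factor = 99 ÷ (1/499) = 49401.

49401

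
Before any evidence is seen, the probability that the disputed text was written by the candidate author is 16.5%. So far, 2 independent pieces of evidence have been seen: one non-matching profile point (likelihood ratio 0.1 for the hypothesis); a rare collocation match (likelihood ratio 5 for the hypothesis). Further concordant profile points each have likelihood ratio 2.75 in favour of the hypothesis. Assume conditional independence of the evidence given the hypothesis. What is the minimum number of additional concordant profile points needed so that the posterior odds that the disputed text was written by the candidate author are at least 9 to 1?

Prior odds = 0.165/0.835 = 33/167.
Combined Bayes factor of the evidence already in hand = 0.1 × 5 = 0.5.
Odds after that evidence = (33/167) × 0.5 = 33/334.
Target odds = 9.
Need 2.75ⁿ ≥ 9 ÷ (33/334) = 1002/11.
2.75⁴ = 57.19140625 falls short of 1002/11 but 2.75⁵ = 161051/1024 reaches it, so n = 5.

5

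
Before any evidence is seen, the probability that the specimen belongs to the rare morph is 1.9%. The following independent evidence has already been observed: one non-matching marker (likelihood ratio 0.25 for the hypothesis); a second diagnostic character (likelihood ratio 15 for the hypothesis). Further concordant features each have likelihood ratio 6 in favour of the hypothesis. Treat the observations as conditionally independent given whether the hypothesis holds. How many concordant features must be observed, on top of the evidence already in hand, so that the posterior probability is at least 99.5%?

5

Prior odds = 0.019/0.981 = 19/981.
Combined Bayes factor of the evidence already in hand = 0.25 × 15 = 3.75.
Odds after that evidence = (19/981) × 3.75 = 95/1308.
Target odds = 0.995/0.005 = 199.
Need 6ⁿ ≥ 199 ÷ (95/1308) = 260292/95.
6⁴ = 1296 falls short of 260292/95 but 6⁵ = 7776 reaches it, so n = 5.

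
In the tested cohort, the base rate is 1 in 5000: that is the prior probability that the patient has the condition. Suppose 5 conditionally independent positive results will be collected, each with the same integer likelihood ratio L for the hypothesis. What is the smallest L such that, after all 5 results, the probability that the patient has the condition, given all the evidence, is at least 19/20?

Prior odds = 0.0002/0.9998 = 1/4999.
Target odds = 0.95/0.05 = 19.
Need L⁵ ≥ 19 ÷ (1/4999) = 94981.
9⁵ = 59049 < 94981 ≤ 100000 = 10⁵, so L = 10.

10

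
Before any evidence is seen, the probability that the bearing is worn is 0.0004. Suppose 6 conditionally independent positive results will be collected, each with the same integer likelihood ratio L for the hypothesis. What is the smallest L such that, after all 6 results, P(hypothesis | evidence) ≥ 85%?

5

Prior odds = 0.0004/0.9996 = 1/2499.
Target odds = 0.85/0.15 = 17/3.
Need L⁶ ≥ 17/3 ÷ (1/2499) = 14161.
4⁶ = 4096 < 14161 ≤ 15625 = 5⁶, so L = 5.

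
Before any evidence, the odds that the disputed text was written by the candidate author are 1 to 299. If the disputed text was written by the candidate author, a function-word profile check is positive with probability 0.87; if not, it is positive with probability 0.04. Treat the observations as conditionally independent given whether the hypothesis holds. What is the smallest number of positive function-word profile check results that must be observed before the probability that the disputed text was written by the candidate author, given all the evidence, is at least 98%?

4

Prior odds = 1/299.
Likelihood ratio of a positive = 0.87/0.04 = 21.75.
Target odds: 0.98 ÷ 0.02 = 49.
Need (1/299) × 21.75ⁿ ≥ 49, i.e. 21.75ⁿ ≥ 14651.
21.75³ = 658503/64 falls short of 14651 but 21.75⁴ = 57289761/256 reaches it, so n = 4.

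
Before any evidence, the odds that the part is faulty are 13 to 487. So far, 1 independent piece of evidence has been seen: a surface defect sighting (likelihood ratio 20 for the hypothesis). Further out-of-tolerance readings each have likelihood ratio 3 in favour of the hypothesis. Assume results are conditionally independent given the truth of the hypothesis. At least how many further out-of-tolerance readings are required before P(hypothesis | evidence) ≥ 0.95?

4

Prior odds = 13/487.
Bayes factor of the evidence already in hand = 20.
Odds after that evidence = (13/487) × 20 = 260/487.
Target odds = 0.95/0.05 = 19.
Need 3ⁿ ≥ 19 ÷ (260/487) = 9253/260.
3³ = 27 falls short of 9253/260 but 3⁴ = 81 reaches it, so n = 4.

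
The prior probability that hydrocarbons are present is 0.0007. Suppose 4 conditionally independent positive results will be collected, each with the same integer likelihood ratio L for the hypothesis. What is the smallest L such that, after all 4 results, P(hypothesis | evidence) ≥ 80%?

9

Prior odds = 0.0007/0.9993 = 7/9993.
Target odds = 0.8/0.2 = 4.
Need L⁴ ≥ 4 ÷ (7/9993) = 39972/7.
8⁴ = 4096 < 39972/7 ≤ 6561 = 9⁴, so L = 9.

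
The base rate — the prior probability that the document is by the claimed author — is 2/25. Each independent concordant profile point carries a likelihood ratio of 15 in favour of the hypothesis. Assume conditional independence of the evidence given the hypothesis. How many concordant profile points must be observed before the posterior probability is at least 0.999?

Prior odds: 0.08 ÷ 0.92 = 2/23.
Likelihood ratio per concordant profile point = 15.
Target odds: 0.999 ÷ 0.001 = 999.
Require 15ⁿ ≥ 999 ÷ (2/23) = 11488.5.
15³ = 3375 falls short of 11488.5 but 15⁴ = 50625 reaches it, so n = 4.

4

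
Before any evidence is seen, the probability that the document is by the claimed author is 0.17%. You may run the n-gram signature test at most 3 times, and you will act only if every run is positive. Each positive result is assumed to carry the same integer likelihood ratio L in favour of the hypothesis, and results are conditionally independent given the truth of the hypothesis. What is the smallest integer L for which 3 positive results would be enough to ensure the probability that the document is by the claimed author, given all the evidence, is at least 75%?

13

Prior odds = 0.0017/0.9983 = 17/9983.
Target odds = 0.75/0.25 = 3.
Need L³ ≥ 3 ÷ (17/9983) = 29949/17.
12³ = 1728 < 29949/17 ≤ 2197 = 13³, so L = 13.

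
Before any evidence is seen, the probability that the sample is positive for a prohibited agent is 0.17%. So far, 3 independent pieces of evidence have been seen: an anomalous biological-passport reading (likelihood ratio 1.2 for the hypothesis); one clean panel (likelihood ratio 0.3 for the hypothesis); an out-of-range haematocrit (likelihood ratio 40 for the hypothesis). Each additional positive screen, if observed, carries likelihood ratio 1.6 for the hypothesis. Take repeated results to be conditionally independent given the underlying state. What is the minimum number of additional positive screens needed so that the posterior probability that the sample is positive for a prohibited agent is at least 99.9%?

Prior odds = 0.0017/0.9983 = 17/9983.
Combined Bayes factor of the evidence already in hand = 1.2 × 0.3 × 40 = 14.4.
Odds after that evidence = (17/9983) × 14.4 = 1224/49915.
Target odds = 0.999/0.001 = 999.
Need 1.6ⁿ ≥ 999 ÷ (1224/49915) = 5540565/136.
1.6²² ≈30948.5 falls short of 5540565/136 but 1.6²³ ≈49517.6 reaches it, so n = 23.

23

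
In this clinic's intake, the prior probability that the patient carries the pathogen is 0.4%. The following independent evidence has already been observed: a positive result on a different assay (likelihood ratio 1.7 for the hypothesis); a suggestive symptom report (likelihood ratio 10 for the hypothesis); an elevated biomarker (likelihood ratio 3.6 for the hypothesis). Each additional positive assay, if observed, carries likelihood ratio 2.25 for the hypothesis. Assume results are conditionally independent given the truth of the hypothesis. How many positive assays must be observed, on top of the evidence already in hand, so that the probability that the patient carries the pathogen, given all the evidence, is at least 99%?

8

Prior odds = 0.004/0.996 = 1/249.
Combined Bayes factor of the evidence already in hand = 1.7 × 10 × 3.6 = 61.2.
Odds after that evidence = (1/249) × 61.2 = 102/415.
Target odds = 0.99/0.01 = 99.
Need 2.25ⁿ ≥ 99 ÷ (102/415) = 13695/34.
2.25⁷ = 4782969/16384 falls short of 13695/34 but 2.25⁸ = 43046721/65536 reaches it, so n = 8.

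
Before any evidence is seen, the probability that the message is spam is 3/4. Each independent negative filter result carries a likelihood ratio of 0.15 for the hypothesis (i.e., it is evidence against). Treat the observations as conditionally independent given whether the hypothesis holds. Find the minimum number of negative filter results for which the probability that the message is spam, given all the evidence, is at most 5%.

Prior odds: 0.75 ÷ 0.25 = 3.
Likelihood ratio per negative filter result = 0.15.
Target posterior odds = 0.05/0.95 = 1/19.
Need 3 × 0.15ⁿ ≤ 1/19, i.e. 0.15ⁿ ≤ 1/57.
0.15² = 0.0225 is still above 1/57 but 0.15³ = 0.003375 is at or below it, so n = 3.

3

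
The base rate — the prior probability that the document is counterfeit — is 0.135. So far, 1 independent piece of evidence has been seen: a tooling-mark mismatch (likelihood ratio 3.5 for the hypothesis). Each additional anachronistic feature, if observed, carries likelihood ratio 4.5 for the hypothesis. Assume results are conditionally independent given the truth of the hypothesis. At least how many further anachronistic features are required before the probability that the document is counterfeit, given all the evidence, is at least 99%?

Prior odds = 0.135/0.865 = 27/173.
Bayes factor of the evidence already in hand = 3.5.
Odds after that evidence = (27/173) × 3.5 = 189/346.
Target odds = 0.99/0.01 = 99.
Need 4.5ⁿ ≥ 99 ÷ (189/346) = 3806/21.
4.5³ = 91.125 falls short of 3806/21 but 4.5⁴ = 410.0625 reaches it, so n = 4.

4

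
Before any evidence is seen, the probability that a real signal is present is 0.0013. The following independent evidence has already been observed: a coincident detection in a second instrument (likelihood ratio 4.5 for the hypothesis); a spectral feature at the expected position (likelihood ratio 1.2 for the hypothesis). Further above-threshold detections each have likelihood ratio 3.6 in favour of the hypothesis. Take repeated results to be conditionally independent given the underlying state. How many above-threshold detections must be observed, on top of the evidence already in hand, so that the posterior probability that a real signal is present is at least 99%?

8

Prior odds = 0.0013/0.9987 = 13/9987.
Combined Bayes factor of the evidence already in hand = 4.5 × 1.2 = 5.4.
Odds after that evidence = (13/9987) × 5.4 = 117/16645.
Target odds = 0.99/0.01 = 99.
Need 3.6ⁿ ≥ 99 ÷ (117/16645) = 183095/13.
3.6⁷ = 612220032/78125 falls short of 183095/13 but 3.6⁸ ≈28211.1 reaches it, so n = 8.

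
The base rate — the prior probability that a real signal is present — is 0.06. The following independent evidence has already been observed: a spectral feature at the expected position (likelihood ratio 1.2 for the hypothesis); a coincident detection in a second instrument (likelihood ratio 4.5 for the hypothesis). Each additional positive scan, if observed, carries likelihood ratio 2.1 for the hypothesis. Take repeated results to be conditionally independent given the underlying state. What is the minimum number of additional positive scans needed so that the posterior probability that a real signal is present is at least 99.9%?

Prior odds = 0.06/0.94 = 3/47.
Combined Bayes factor of the evidence already in hand = 1.2 × 4.5 = 5.4.
Odds after that evidence = (3/47) × 5.4 = 81/235.
Target odds = 0.999/0.001 = 999.
Need 2.1ⁿ ≥ 999 ÷ (81/235) = 8695/3.
2.1¹⁰ ≈1667.99 falls short of 8695/3 but 2.1¹¹ ≈3502.78 reaches it, so n = 11.

11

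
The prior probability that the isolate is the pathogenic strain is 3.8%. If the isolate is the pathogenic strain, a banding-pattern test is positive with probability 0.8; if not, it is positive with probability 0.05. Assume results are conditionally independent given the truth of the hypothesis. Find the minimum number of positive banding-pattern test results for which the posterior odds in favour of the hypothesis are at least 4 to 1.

2

Prior odds: 0.038 ÷ 0.962 = 19/481.
Likelihood ratio of a positive = 0.8/0.05 = 16.
Target odds = 4.
Require 16ⁿ ≥ 4 ÷ (19/481) = 1924/19.
16¹ = 16 falls short of 1924/19 but 16² = 256 reaches it, so n = 2.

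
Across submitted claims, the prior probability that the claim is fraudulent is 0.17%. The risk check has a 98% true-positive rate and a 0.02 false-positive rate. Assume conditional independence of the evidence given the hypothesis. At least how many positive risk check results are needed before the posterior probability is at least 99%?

Prior odds: 0.0017 ÷ 0.9983 = 17/9983.
Likelihood ratio of a positive result = 0.98/0.02 = 49.
Target odds: 0.99 ÷ 0.01 = 99.
Need (17/9983) × 49ⁿ ≥ 99, i.e. 49ⁿ ≥ 988317/17.
49² = 2401 falls short of 988317/17 but 49³ = 117649 reaches it, so n = 3.

3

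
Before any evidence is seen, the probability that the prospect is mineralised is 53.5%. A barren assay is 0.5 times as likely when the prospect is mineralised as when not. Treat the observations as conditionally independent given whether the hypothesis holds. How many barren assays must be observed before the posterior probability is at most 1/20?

Prior odds: 0.535 ÷ 0.465 = 107/93.
Likelihood ratio per barren assay = 0.5.
Target odds: 0.05 ÷ 0.95 = 1/19.
Need (107/93) × 0.5ⁿ ≤ 1/19, i.e. 0.5ⁿ ≤ 93/2033.
0.5⁴ = 0.0625 is still above 93/2033 but 0.5⁵ = 0.03125 is at or below it, so n = 5.

5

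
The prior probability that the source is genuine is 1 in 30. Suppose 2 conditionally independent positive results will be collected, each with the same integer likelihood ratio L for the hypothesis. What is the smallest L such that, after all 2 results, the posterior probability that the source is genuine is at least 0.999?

171

Prior odds = (1/30)/(29/30) = 1/29.
Target odds = 0.999/0.001 = 999.
Need L² ≥ 999 ÷ (1/29) = 28971.
170² = 28900 < 28971 ≤ 29241 = 171², so L = 171.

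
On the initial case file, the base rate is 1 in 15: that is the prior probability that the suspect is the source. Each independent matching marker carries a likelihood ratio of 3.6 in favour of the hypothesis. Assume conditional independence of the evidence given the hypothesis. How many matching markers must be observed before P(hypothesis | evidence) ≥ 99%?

Prior odds: (1/15) ÷ (14/15) = 1/14.
Likelihood ratio per matching marker = 3.6.
Target odds: 0.99 ÷ 0.01 = 99.
Require 3.6ⁿ ≥ 99 ÷ (1/14) = 1386.
3.6⁵ = 604.66176 falls short of 1386 but 3.6⁶ = 34012224/15625 reaches it, so n = 6.

6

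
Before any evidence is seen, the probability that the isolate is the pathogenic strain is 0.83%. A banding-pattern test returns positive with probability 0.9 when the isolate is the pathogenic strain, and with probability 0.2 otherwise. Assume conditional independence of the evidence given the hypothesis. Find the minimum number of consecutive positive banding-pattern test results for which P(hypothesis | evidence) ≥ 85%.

Prior odds = 0.0083/0.9917 = 83/9917.
Likelihood ratio of a positive result = 0.9/0.2 = 4.5.
Target odds: 0.85 ÷ 0.15 = 17/3.
Require 4.5ⁿ ≥ 17/3 ÷ (83/9917) = 168589/249.
4.5⁴ = 410.0625 falls short of 168589/249 but 4.5⁵ = 1845.28125 reaches it, so n = 5.

5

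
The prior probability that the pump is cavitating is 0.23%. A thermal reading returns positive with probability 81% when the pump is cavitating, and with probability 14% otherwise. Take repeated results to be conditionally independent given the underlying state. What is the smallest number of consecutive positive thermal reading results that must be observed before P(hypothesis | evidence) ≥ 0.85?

5

Prior odds: 0.0023 ÷ 0.9977 = 23/9977.
Likelihood ratio of a positive result = 0.81/0.14 = 81/14.
Target odds: 0.85 ÷ 0.15 = 17/3.
Require (81/14)ⁿ ≥ 17/3 ÷ (23/9977) = 169609/69.
(81/14)⁴ = 43046721/38416 falls short of 169609/69 but (81/14)⁵ ≈6483.13 reaches it, so n = 5.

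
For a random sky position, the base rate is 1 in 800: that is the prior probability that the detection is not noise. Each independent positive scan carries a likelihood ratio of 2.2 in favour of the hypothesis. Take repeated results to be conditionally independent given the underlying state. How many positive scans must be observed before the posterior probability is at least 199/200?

Prior odds: 0.00125 ÷ 0.99875 = 1/799.
Likelihood ratio per positive scan = 2.2.
Target posterior odds = 0.995/0.005 = 199.
Need (1/799) × 2.2ⁿ ≥ 199, i.e. 2.2ⁿ ≥ 159001.
2.2¹⁵ ≈136880 falls short of 159001 but 2.2¹⁶ ≈301136 reaches it, so n = 16.

16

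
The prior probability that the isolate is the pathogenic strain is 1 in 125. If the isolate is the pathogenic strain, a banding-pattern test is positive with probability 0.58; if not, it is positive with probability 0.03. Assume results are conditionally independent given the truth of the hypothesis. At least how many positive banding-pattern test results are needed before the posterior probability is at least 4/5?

3

Prior odds = 0.008/0.992 = 1/124.
Likelihood ratio of a positive = 0.58/0.03 = 58/3.
Target odds: 0.8 ÷ 0.2 = 4.
Need (1/124) × (58/3)ⁿ ≥ 4, i.e. (58/3)ⁿ ≥ 496.
(58/3)² = 3364/9 falls short of 496 but (58/3)³ = 195112/27 reaches it, so n = 3.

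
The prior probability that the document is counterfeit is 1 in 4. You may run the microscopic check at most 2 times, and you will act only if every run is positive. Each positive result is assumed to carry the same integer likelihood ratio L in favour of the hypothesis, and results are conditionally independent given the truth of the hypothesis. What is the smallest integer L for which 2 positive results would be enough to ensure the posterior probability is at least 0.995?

25

Prior odds = 0.25/0.75 = 1/3.
Target odds = 0.995/0.005 = 199.
Need L² ≥ 199 ÷ (1/3) = 597.
24² = 576 < 597 ≤ 625 = 25², so L = 25.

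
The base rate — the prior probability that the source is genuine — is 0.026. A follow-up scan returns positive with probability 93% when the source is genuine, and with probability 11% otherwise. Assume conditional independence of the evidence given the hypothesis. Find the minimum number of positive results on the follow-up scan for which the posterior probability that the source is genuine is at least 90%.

3

Prior odds: 0.026 ÷ 0.974 = 13/487.
Likelihood ratio of a positive result = 0.93/0.11 = 93/11.
Target odds: 0.9 ÷ 0.1 = 9.
Require (93/11)ⁿ ≥ 9 ÷ (13/487) = 4383/13.
(93/11)² = 8649/121 falls short of 4383/13 but (93/11)³ = 804357/1331 reaches it, so n = 3.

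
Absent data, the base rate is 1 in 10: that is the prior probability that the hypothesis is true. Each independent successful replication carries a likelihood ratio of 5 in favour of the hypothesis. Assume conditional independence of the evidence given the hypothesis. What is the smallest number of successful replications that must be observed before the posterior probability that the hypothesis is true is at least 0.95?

Prior odds = 0.1/0.9 = 1/9.
Likelihood ratio per successful replication = 5.
Target posterior odds = 0.95/0.05 = 19.
Need (1/9) × 5ⁿ ≥ 19, i.e. 5ⁿ ≥ 171.
5³ = 125 falls short of 171 but 5⁴ = 625 reaches it, so n = 4.

4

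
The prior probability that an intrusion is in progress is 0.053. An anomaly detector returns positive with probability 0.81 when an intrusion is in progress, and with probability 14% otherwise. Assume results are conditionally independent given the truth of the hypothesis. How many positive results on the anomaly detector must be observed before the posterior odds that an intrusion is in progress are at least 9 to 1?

Prior odds = 0.053/0.947 = 53/947.
Likelihood ratio of a positive result = 0.81/0.14 = 81/14.
Target odds = 9.
Need (53/947) × (81/14)ⁿ ≥ 9, i.e. (81/14)ⁿ ≥ 8523/53.
(81/14)² = 6561/196 falls short of 8523/53 but (81/14)³ = 531441/2744 reaches it, so n = 3.

3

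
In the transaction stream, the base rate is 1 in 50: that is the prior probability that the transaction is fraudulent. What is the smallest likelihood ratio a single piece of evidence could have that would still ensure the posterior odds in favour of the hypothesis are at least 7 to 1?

343

Prior odds = 0.02/0.98 = 1/49.
Target odds = 7.
Required Bayes factor = 7 ÷ (1/49) = 343.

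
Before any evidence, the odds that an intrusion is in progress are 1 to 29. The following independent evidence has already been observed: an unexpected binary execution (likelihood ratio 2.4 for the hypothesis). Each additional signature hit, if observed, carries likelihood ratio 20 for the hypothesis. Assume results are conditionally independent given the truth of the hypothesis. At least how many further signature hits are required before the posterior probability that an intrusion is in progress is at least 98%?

Prior odds = 1/29.
Bayes factor of the evidence already in hand = 2.4.
Odds after that evidence = (1/29) × 2.4 = 12/145.
Target odds = 0.98/0.02 = 49.
Need 20ⁿ ≥ 49 ÷ (12/145) = 7105/12.
20² = 400 falls short of 7105/12 but 20³ = 8000 reaches it, so n = 3.

3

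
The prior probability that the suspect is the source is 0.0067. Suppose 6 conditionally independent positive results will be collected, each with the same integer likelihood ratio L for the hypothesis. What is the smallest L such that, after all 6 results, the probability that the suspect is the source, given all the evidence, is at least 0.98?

Prior odds = 0.0067/0.9933 = 67/9933.
Target odds = 0.98/0.02 = 49.
Need L⁶ ≥ 49 ÷ (67/9933) = 486717/67.
4⁶ = 4096 < 486717/67 ≤ 15625 = 5⁶, so L = 5.

5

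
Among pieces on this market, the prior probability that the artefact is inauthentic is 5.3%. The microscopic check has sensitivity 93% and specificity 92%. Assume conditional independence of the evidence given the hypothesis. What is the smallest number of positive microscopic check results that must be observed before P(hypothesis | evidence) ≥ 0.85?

2

Prior odds: 0.053 ÷ 0.947 = 53/947.
False-positive rate = 1 − 0.92 = 0.08; likelihood ratio of a positive = 0.93/0.08 = 11.625.
Target odds: 0.85 ÷ 0.15 = 17/3.
Require 11.625ⁿ ≥ 17/3 ÷ (53/947) = 16099/159.
11.625¹ = 11.625 falls short of 16099/159 but 11.625² = 135.140625 reaches it, so n = 2.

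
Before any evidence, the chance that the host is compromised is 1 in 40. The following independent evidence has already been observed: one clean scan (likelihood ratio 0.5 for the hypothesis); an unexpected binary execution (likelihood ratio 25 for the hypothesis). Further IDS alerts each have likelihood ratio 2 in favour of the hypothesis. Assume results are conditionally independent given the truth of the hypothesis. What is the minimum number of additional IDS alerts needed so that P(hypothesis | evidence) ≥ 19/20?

6

Prior odds = 0.025/0.975 = 1/39.
Combined Bayes factor of the evidence already in hand = 0.5 × 25 = 12.5.
Odds after that evidence = (1/39) × 12.5 = 25/78.
Target odds = 0.95/0.05 = 19.
Need 2ⁿ ≥ 19 ÷ (25/78) = 59.28.
2⁵ = 32 falls short of 59.28 but 2⁶ = 64 reaches it, so n = 6.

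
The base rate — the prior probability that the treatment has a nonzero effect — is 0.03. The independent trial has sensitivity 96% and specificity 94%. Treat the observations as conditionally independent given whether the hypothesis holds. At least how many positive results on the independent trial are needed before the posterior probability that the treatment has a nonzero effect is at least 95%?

Prior odds = 0.03/0.97 = 3/97.
False-positive rate = 1 − 0.94 = 0.06; likelihood ratio of a positive = 0.96/0.06 = 16.
Target posterior odds = 0.95/0.05 = 19.
Require 16ⁿ ≥ 19 ÷ (3/97) = 1843/3.
16² = 256 falls short of 1843/3 but 16³ = 4096 reaches it, so n = 3.

3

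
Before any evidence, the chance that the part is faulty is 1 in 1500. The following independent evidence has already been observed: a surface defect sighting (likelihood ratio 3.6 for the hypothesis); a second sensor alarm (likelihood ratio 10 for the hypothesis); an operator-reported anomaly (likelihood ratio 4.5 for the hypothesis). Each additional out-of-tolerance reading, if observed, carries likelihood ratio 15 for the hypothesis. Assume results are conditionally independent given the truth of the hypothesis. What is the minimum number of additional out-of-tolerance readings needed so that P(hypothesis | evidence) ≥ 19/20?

2

Prior odds = (1/1500)/(1499/1500) = 1/1499.
Combined Bayes factor of the evidence already in hand = 3.6 × 10 × 4.5 = 162.
Odds after that evidence = (1/1499) × 162 = 162/1499.
Target odds = 0.95/0.05 = 19.
Need 15ⁿ ≥ 19 ÷ (162/1499) = 28481/162.
15¹ = 15 falls short of 28481/162 but 15² = 225 reaches it, so n = 2.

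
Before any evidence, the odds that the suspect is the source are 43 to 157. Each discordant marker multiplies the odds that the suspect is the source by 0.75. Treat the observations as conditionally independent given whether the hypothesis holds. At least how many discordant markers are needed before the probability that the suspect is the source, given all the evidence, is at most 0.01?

Prior odds = 43/157.
Likelihood ratio per discordant marker = 0.75.
Target posterior odds = 0.01/0.99 = 1/99.
Need (43/157) × 0.75ⁿ ≤ 1/99, i.e. 0.75ⁿ ≤ 157/4257.
0.75¹¹ = 177147/4194304 is still above 157/4257 but 0.75¹² = 531441/16777216 is at or below it, so n = 12.

12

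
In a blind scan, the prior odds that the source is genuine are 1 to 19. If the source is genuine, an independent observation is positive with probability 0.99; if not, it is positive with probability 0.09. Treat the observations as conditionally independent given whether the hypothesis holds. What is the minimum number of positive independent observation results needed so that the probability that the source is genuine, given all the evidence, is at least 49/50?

3

Prior odds = 1/19.
Likelihood ratio of a positive = 0.99/0.09 = 11.
Target odds: 0.98 ÷ 0.02 = 49.
Require 11ⁿ ≥ 49 ÷ (1/19) = 931.
11² = 121 falls short of 931 but 11³ = 1331 reaches it, so n = 3.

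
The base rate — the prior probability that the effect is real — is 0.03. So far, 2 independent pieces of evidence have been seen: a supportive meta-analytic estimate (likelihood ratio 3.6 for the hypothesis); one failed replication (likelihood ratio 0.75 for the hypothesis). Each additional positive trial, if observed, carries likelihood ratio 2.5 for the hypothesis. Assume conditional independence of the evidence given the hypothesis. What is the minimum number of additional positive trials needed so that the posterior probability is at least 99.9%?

11

Prior odds = 0.03/0.97 = 3/97.
Combined Bayes factor of the evidence already in hand = 3.6 × 0.75 = 2.7.
Odds after that evidence = (3/97) × 2.7 = 81/970.
Target odds = 0.999/0.001 = 999.
Need 2.5ⁿ ≥ 999 ÷ (81/970) = 35890/3.
2.5¹⁰ = 9765625/1024 falls short of 35890/3 but 2.5¹¹ = 48828125/2048 reaches it, so n = 11.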